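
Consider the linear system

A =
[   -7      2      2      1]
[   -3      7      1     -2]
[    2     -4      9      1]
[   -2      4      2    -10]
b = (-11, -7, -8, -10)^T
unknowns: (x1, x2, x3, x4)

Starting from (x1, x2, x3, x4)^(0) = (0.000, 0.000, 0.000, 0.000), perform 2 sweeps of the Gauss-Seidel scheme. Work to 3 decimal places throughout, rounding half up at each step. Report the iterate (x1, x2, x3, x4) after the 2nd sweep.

Iteration 1:
  x1 = (-11 - (2)·0.000 - (2)·0.000 - (1)·0.000) / (-7) = 1.571
  x2 = (-7 - (-3)·1.571 - (1)·0.000 - (-2)·0.000) / (7) = -0.327
  x3 = (-8 - (2)·1.571 - (-4)·-0.327 - (1)·0.000) / (9) = -1.383
  x4 = (-10 - (-2)·1.571 - (4)·-0.327 - (2)·-1.383) / (-10) = 0.278
Iteration 2:
  x1 = (-11 - (2)·-0.327 - (2)·-1.383 - (1)·0.278) / (-7) = 1.123
  x2 = (-7 - (-3)·1.123 - (1)·-1.383 - (-2)·0.278) / (7) = -0.242
  x3 = (-8 - (2)·1.123 - (-4)·-0.242 - (1)·0.278) / (9) = -1.277
  x4 = (-10 - (-2)·1.123 - (4)·-0.242 - (2)·-1.277) / (-10) = 0.423

(1.123, -0.242, -1.277, 0.423)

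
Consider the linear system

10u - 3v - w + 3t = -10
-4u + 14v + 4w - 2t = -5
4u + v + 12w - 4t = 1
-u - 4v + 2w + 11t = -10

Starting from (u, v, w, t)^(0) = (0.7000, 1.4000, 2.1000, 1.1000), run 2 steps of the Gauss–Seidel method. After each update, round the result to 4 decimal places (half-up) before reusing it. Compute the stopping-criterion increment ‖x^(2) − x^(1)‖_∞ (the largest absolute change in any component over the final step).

0.8309

Iteration 1:
  u = (-10 - (-3)·1.4000 - (-1)·2.1000 - (3)·1.1000) / (10) = -0.7000
  v = (-5 - (-4)·-0.7000 - (4)·2.1000 - (-2)·1.1000) / (14) = -1.0000
  w = (1 - (4)·-0.7000 - (1)·-1.0000 - (-4)·1.1000) / (12) = 0.7667
  t = (-10 - (-1)·-0.7000 - (-4)·-1.0000 - (2)·0.7667) / (11) = -1.4758
Iteration 2:
  u = (-10 - (-3)·-1.0000 - (-1)·0.7667 - (3)·-1.4758) / (10) = -0.7806
  v = (-5 - (-4)·-0.7806 - (4)·0.7667 - (-2)·-1.4758) / (14) = -1.0101
  w = (1 - (4)·-0.7806 - (1)·-1.0101 - (-4)·-1.4758) / (12) = -0.0642
  t = (-10 - (-1)·-0.7806 - (-4)·-1.0101 - (2)·-0.0642) / (11) = -1.3357
Change: (-0.0806, -0.0101, -0.8309, 0.1401) → max |·| = 0.8309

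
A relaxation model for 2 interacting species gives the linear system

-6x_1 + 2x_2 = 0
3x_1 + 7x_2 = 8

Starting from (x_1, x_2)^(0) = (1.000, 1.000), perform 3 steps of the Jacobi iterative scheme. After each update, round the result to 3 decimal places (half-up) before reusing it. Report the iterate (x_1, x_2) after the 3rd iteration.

(0.333, 1.041)

Iteration 1:
  x_1 = (0 - (2)·1.000) / (-6) = 0.333
  x_2 = (8 - (3)·1.000) / (7) = 0.714
Iteration 2:
  x_1 = (0 - (2)·0.714) / (-6) = 0.238
  x_2 = (8 - (3)·0.333) / (7) = 1.000
Iteration 3:
  x_1 = (0 - (2)·1.000) / (-6) = 0.333
  x_2 = (8 - (3)·0.238) / (7) = 1.041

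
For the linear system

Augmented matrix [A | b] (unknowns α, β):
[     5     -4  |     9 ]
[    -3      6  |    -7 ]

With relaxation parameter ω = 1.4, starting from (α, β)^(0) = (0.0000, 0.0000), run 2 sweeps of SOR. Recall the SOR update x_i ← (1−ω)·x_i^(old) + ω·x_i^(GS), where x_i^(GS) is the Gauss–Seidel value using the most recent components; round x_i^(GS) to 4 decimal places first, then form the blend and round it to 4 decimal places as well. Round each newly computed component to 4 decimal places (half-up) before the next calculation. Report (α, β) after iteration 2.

Iteration 1:
  α: GS value = (9 - (-4)·0.0000) / (5) = 1.8000;  α ← (1−ω)·0.0000 + ω·1.8000 = 2.5200
  β: GS value = (-7 - (-3)·2.5200) / (6) = 0.0933;  β ← (1−ω)·0.0000 + ω·0.0933 = 0.1306
Iteration 2:
  α: GS value = (9 - (-4)·0.1306) / (5) = 1.9045;  α ← (1−ω)·2.5200 + ω·1.9045 = 1.6583
  β: GS value = (-7 - (-3)·1.6583) / (6) = -0.3375;  β ← (1−ω)·0.1306 + ω·-0.3375 = -0.5247

(1.6583, -0.5247)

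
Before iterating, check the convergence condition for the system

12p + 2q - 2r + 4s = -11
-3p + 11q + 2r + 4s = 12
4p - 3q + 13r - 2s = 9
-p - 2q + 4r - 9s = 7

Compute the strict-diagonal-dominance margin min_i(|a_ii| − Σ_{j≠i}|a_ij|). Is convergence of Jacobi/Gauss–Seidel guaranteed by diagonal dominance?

row 1: |12| − (2+2+4) = 4
row 2: |11| − (3+2+4) = 2
row 3: |13| − (4+3+2) = 4
row 4: |-9| − (1+2+4) = 2
minimum over rows = 2 → strictly diagonally dominant (convergence guaranteed)

2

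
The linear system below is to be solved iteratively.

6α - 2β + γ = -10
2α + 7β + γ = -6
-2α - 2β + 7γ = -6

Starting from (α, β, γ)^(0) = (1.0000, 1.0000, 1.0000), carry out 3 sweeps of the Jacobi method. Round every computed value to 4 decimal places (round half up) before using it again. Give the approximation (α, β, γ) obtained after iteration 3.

(-1.5204, -0.0360, -1.5530)

Iteration 1:
  α = (-10 - (-2)·1.0000 - (1)·1.0000) / (6) = -1.5000
  β = (-6 - (2)·1.0000 - (1)·1.0000) / (7) = -1.2857
  γ = (-6 - (-2)·1.0000 - (-2)·1.0000) / (7) = -0.2857
Iteration 2:
  α = (-10 - (-2)·-1.2857 - (1)·-0.2857) / (6) = -2.0476
  β = (-6 - (2)·-1.5000 - (1)·-0.2857) / (7) = -0.3878
  γ = (-6 - (-2)·-1.5000 - (-2)·-1.2857) / (7) = -1.6531
Iteration 3:
  α = (-10 - (-2)·-0.3878 - (1)·-1.6531) / (6) = -1.5204
  β = (-6 - (2)·-2.0476 - (1)·-1.6531) / (7) = -0.0360
  γ = (-6 - (-2)·-2.0476 - (-2)·-0.3878) / (7) = -1.5530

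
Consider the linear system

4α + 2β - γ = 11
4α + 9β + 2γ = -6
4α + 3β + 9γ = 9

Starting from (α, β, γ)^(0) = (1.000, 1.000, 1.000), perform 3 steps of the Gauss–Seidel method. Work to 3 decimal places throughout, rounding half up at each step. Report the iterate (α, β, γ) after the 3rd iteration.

Iteration 1:
  α = (11 - (2)·1.000 - (-1)·1.000) / (4) = 2.500
  β = (-6 - (4)·2.500 - (2)·1.000) / (9) = -2.000
  γ = (9 - (4)·2.500 - (3)·-2.000) / (9) = 0.556
Iteration 2:
  α = (11 - (2)·-2.000 - (-1)·0.556) / (4) = 3.889
  β = (-6 - (4)·3.889 - (2)·0.556) / (9) = -2.519
  γ = (9 - (4)·3.889 - (3)·-2.519) / (9) = 0.111
Iteration 3:
  α = (11 - (2)·-2.519 - (-1)·0.111) / (4) = 4.037
  β = (-6 - (4)·4.037 - (2)·0.111) / (9) = -2.486
  γ = (9 - (4)·4.037 - (3)·-2.486) / (9) = 0.034

(4.037, -2.486, 0.034)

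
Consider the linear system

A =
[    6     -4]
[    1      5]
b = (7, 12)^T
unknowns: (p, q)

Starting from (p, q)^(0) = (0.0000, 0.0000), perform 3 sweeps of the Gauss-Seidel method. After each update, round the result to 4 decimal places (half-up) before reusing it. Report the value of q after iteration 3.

1.9163

Iteration 1:
  p = (7 - (-4)·0.0000) / (6) = 1.1667
  q = (12 - (1)·1.1667) / (5) = 2.1667
Iteration 2:
  p = (7 - (-4)·2.1667) / (6) = 2.6111
  q = (12 - (1)·2.6111) / (5) = 1.8778
Iteration 3:
  p = (7 - (-4)·1.8778) / (6) = 2.4185
  q = (12 - (1)·2.4185) / (5) = 1.9163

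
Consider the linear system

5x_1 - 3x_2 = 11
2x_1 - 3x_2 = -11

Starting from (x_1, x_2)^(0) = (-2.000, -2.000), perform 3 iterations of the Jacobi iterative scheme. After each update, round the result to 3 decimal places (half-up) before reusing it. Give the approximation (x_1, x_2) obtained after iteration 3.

(4.800, 6.067)

Iteration 1:
  x_1 = (11 - (-3)·-2.000) / (5) = 1.000
  x_2 = (-11 - (2)·-2.000) / (-3) = 2.333
Iteration 2:
  x_1 = (11 - (-3)·2.333) / (5) = 3.600
  x_2 = (-11 - (2)·1.000) / (-3) = 4.333
Iteration 3:
  x_1 = (11 - (-3)·4.333) / (5) = 4.800
  x_2 = (-11 - (2)·3.600) / (-3) = 6.067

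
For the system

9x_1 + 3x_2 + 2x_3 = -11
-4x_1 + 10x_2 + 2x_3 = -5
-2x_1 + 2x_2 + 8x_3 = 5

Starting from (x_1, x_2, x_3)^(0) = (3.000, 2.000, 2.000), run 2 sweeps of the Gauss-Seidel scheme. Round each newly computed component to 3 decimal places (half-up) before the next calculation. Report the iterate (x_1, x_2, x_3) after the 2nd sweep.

Iteration 1:
  x_1 = (-11 - (3)·2.000 - (2)·2.000) / (9) = -2.333
  x_2 = (-5 - (-4)·-2.333 - (2)·2.000) / (10) = -1.833
  x_3 = (5 - (-2)·-2.333 - (2)·-1.833) / (8) = 0.500
Iteration 2:
  x_1 = (-11 - (3)·-1.833 - (2)·0.500) / (9) = -0.722
  x_2 = (-5 - (-4)·-0.722 - (2)·0.500) / (10) = -0.889
  x_3 = (5 - (-2)·-0.722 - (2)·-0.889) / (8) = 0.667

(-0.722, -0.889, 0.667)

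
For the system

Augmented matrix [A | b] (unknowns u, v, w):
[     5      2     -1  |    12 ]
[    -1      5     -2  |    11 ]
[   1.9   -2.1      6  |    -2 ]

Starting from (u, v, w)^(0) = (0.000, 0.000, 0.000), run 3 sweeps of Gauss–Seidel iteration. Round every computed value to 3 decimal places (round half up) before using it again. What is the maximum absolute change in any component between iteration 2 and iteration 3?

0.163

Iteration 1:
  u = (12 - (2)·0.000 - (-1)·0.000) / (5) = 2.400
  v = (11 - (-1)·2.400 - (-2)·0.000) / (5) = 2.680
  w = (-2 - (1.9)·2.400 - (-2.1)·2.680) / (6) = -0.155
Iteration 2:
  u = (12 - (2)·2.680 - (-1)·-0.155) / (5) = 1.297
  v = (11 - (-1)·1.297 - (-2)·-0.155) / (5) = 2.397
  w = (-2 - (1.9)·1.297 - (-2.1)·2.397) / (6) = 0.095
Iteration 3:
  u = (12 - (2)·2.397 - (-1)·0.095) / (5) = 1.460
  v = (11 - (-1)·1.460 - (-2)·0.095) / (5) = 2.530
  w = (-2 - (1.9)·1.460 - (-2.1)·2.530) / (6) = 0.090
Change: (0.163, 0.133, -0.005) → max |·| = 0.163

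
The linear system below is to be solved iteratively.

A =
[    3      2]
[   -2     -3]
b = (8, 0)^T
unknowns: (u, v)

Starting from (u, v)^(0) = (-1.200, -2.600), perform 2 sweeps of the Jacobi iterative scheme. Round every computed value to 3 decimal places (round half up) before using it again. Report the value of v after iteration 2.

-2.933

Iteration 1:
  u = (8 - (2)·-2.600) / (3) = 4.400
  v = (0 - (-2)·-1.200) / (-3) = 0.800
Iteration 2:
  u = (8 - (2)·0.800) / (3) = 2.133
  v = (0 - (-2)·4.400) / (-3) = -2.933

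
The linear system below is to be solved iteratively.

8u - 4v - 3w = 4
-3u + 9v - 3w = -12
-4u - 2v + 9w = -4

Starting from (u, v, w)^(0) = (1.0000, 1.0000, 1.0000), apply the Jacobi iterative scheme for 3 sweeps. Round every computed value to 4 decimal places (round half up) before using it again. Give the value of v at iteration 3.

-1.2438

Iteration 1:
  u = (4 - (-4)·1.0000 - (-3)·1.0000) / (8) = 1.3750
  v = (-12 - (-3)·1.0000 - (-3)·1.0000) / (9) = -0.6667
  w = (-4 - (-4)·1.0000 - (-2)·1.0000) / (9) = 0.2222
Iteration 2:
  u = (4 - (-4)·-0.6667 - (-3)·0.2222) / (8) = 0.2500
  v = (-12 - (-3)·1.3750 - (-3)·0.2222) / (9) = -0.8009
  w = (-4 - (-4)·1.3750 - (-2)·-0.6667) / (9) = 0.0185
Iteration 3:
  u = (4 - (-4)·-0.8009 - (-3)·0.0185) / (8) = 0.1065
  v = (-12 - (-3)·0.2500 - (-3)·0.0185) / (9) = -1.2438
  w = (-4 - (-4)·0.2500 - (-2)·-0.8009) / (9) = -0.5113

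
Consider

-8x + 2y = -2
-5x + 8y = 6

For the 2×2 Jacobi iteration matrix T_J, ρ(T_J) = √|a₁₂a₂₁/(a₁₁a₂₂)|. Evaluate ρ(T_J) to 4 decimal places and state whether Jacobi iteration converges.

0.3953

a₁₂a₂₁/(a₁₁a₂₂) = (2)·(-5) / ((-8)·(8)) = 0.156250
ρ = √|0.156250| = √0.156250 = 0.3953
ρ < 1, so Jacobi converges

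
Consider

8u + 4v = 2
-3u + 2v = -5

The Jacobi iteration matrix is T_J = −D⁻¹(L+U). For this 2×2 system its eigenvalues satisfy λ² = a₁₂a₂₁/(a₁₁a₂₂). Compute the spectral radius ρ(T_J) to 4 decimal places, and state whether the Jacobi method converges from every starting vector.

a₁₂a₂₁/(a₁₁a₂₂) = (4)·(-3) / ((8)·(2)) = -0.750000
ρ = √|-0.750000| = √0.750000 = 0.8660
ρ < 1, so Jacobi converges

0.8660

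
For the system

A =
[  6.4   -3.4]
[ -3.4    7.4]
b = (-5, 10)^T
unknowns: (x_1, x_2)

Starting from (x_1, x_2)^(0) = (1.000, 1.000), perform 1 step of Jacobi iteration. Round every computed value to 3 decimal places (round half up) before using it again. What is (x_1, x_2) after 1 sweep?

Iteration 1:
  x_1 = (-5 - (-3.4)·1.000) / (6.4) = -0.250
  x_2 = (10 - (-3.4)·1.000) / (7.4) = 1.811

(-0.250, 1.811)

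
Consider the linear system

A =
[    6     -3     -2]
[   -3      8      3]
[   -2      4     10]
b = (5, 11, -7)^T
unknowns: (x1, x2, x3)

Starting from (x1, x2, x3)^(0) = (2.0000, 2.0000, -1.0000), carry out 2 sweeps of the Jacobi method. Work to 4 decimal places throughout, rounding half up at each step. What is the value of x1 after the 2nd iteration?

Iteration 1:
  x1 = (5 - (-3)·2.0000 - (-2)·-1.0000) / (6) = 1.5000
  x2 = (11 - (-3)·2.0000 - (3)·-1.0000) / (8) = 2.5000
  x3 = (-7 - (-2)·2.0000 - (4)·2.0000) / (10) = -1.1000
Iteration 2:
  x1 = (5 - (-3)·2.5000 - (-2)·-1.1000) / (6) = 1.7167
  x2 = (11 - (-3)·1.5000 - (3)·-1.1000) / (8) = 2.3500
  x3 = (-7 - (-2)·1.5000 - (4)·2.5000) / (10) = -1.4000

1.7167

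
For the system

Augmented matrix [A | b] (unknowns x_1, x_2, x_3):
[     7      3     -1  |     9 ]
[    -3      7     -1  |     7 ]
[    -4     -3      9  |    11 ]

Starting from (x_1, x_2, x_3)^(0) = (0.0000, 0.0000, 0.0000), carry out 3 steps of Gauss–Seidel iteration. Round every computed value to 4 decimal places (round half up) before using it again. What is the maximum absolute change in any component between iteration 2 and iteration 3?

0.0924

Iteration 1:
  x_1 = (9 - (3)·0.0000 - (-1)·0.0000) / (7) = 1.2857
  x_2 = (7 - (-3)·1.2857 - (-1)·0.0000) / (7) = 1.5510
  x_3 = (11 - (-4)·1.2857 - (-3)·1.5510) / (9) = 2.3106
Iteration 2:
  x_1 = (9 - (3)·1.5510 - (-1)·2.3106) / (7) = 0.9511
  x_2 = (7 - (-3)·0.9511 - (-1)·2.3106) / (7) = 1.7377
  x_3 = (11 - (-4)·0.9511 - (-3)·1.7377) / (9) = 2.2242
Iteration 3:
  x_1 = (9 - (3)·1.7377 - (-1)·2.2242) / (7) = 0.8587
  x_2 = (7 - (-3)·0.8587 - (-1)·2.2242) / (7) = 1.6858
  x_3 = (11 - (-4)·0.8587 - (-3)·1.6858) / (9) = 2.1658
Change: (-0.0924, -0.0519, -0.0584) → max |·| = 0.0924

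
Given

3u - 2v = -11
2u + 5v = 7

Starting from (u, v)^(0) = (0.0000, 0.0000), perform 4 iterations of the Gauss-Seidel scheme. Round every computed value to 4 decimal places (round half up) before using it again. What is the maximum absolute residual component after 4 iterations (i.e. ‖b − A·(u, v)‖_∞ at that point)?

Iteration 1:
  u = (-11 - (-2)·0.0000) / (3) = -3.6667
  v = (7 - (2)·-3.6667) / (5) = 2.8667
Iteration 2:
  u = (-11 - (-2)·2.8667) / (3) = -1.7555
  v = (7 - (2)·-1.7555) / (5) = 2.1022
Iteration 3:
  u = (-11 - (-2)·2.1022) / (3) = -2.2652
  v = (7 - (2)·-2.2652) / (5) = 2.3061
Iteration 4:
  u = (-11 - (-2)·2.3061) / (3) = -2.1293
  v = (7 - (2)·-2.1293) / (5) = 2.2517
Residual b − A·x = (-0.1087, 0.0001); ∞-norm = 0.1087

0.1087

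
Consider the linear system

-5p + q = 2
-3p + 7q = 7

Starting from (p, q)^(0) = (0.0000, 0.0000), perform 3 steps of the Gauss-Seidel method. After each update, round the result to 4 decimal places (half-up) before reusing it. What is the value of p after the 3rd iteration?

-0.2201

Iteration 1:
  p = (2 - (1)·0.0000) / (-5) = -0.4000
  q = (7 - (-3)·-0.4000) / (7) = 0.8286
Iteration 2:
  p = (2 - (1)·0.8286) / (-5) = -0.2343
  q = (7 - (-3)·-0.2343) / (7) = 0.8996
Iteration 3:
  p = (2 - (1)·0.8996) / (-5) = -0.2201
  q = (7 - (-3)·-0.2201) / (7) = 0.9057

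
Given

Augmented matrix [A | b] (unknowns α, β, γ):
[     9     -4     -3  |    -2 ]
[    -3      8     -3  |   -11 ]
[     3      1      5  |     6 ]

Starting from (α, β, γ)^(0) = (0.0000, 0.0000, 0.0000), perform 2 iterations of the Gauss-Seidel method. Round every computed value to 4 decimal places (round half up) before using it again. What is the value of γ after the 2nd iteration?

1.5750

Iteration 1:
  α = (-2 - (-4)·0.0000 - (-3)·0.0000) / (9) = -0.2222
  β = (-11 - (-3)·-0.2222 - (-3)·0.0000) / (8) = -1.4583
  γ = (6 - (3)·-0.2222 - (1)·-1.4583) / (5) = 1.6250
Iteration 2:
  α = (-2 - (-4)·-1.4583 - (-3)·1.6250) / (9) = -0.3287
  β = (-11 - (-3)·-0.3287 - (-3)·1.6250) / (8) = -0.8889
  γ = (6 - (3)·-0.3287 - (1)·-0.8889) / (5) = 1.5750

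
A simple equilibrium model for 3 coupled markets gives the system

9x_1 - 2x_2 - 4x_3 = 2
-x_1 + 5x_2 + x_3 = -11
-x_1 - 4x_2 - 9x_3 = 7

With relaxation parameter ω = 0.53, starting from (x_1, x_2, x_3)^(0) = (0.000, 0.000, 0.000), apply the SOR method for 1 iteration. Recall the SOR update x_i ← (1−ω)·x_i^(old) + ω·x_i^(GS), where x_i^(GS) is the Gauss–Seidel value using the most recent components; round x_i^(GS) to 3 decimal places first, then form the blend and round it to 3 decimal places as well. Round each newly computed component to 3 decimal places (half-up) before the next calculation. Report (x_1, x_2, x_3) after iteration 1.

(0.118, -1.153, -0.147)

Iteration 1:
  x_1: GS value = (2 - (-2)·0.000 - (-4)·0.000) / (9) = 0.222;  x_1 ← (1−ω)·0.000 + ω·0.222 = 0.118
  x_2: GS value = (-11 - (-1)·0.118 - (1)·0.000) / (5) = -2.176;  x_2 ← (1−ω)·0.000 + ω·-2.176 = -1.153
  x_3: GS value = (7 - (-1)·0.118 - (-4)·-1.153) / (-9) = -0.278;  x_3 ← (1−ω)·0.000 + ω·-0.278 = -0.147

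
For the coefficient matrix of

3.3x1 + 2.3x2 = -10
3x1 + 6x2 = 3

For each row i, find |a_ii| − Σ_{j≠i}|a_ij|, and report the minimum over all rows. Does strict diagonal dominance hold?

1

row 1: |3.3| − (2.3) = 1
row 2: |6| − (3) = 3
minimum over rows = 1 → strictly diagonally dominant (convergence guaranteed)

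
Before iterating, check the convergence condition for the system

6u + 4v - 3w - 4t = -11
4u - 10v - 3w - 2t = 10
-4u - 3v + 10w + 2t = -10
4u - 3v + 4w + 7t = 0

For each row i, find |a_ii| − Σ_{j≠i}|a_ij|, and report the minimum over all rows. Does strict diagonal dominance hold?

-5

row 1: |6| − (4+3+4) = -5
row 2: |-10| − (4+3+2) = 1
row 3: |10| − (4+3+2) = 1
row 4: |7| − (4+3+4) = -4
minimum over rows = -5 → not strictly diagonally dominant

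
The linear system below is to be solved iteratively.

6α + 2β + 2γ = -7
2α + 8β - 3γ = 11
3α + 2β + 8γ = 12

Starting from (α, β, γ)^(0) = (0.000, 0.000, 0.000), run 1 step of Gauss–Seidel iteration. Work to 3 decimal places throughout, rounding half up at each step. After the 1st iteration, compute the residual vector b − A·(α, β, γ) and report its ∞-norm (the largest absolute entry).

Iteration 1:
  α = (-7 - (2)·0.000 - (2)·0.000) / (6) = -1.167
  β = (11 - (2)·-1.167 - (-3)·0.000) / (8) = 1.667
  γ = (12 - (3)·-1.167 - (2)·1.667) / (8) = 1.521
Residual b − A·x = (-6.374, 4.561, -0.001); ∞-norm = 6.374

6.374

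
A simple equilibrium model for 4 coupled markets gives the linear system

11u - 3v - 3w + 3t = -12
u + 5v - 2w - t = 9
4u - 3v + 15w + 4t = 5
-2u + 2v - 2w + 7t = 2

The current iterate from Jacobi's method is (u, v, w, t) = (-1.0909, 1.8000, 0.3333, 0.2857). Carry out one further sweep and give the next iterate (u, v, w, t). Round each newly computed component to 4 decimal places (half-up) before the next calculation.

(-0.5870, 2.2086, 0.9081, -0.4450)

One sweep:
  u = (-12 - (-3)·1.8000 - (-3)·0.3333 - (3)·0.2857) / (11) = -0.5870
  v = (9 - (1)·-1.0909 - (-2)·0.3333 - (-1)·0.2857) / (5) = 2.2086
  w = (5 - (4)·-1.0909 - (-3)·1.8000 - (4)·0.2857) / (15) = 0.9081
  t = (2 - (-2)·-1.0909 - (2)·1.8000 - (-2)·0.3333) / (7) = -0.4450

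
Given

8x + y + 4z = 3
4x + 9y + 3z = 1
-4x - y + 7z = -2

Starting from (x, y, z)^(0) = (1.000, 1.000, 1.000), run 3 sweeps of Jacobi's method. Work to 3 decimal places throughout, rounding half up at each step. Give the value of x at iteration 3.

0.627

Iteration 1:
  x = (3 - (1)·1.000 - (4)·1.000) / (8) = -0.250
  y = (1 - (4)·1.000 - (3)·1.000) / (9) = -0.667
  z = (-2 - (-4)·1.000 - (-1)·1.000) / (7) = 0.429
Iteration 2:
  x = (3 - (1)·-0.667 - (4)·0.429) / (8) = 0.244
  y = (1 - (4)·-0.250 - (3)·0.429) / (9) = 0.079
  z = (-2 - (-4)·-0.250 - (-1)·-0.667) / (7) = -0.524
Iteration 3:
  x = (3 - (1)·0.079 - (4)·-0.524) / (8) = 0.627
  y = (1 - (4)·0.244 - (3)·-0.524) / (9) = 0.177
  z = (-2 - (-4)·0.244 - (-1)·0.079) / (7) = -0.135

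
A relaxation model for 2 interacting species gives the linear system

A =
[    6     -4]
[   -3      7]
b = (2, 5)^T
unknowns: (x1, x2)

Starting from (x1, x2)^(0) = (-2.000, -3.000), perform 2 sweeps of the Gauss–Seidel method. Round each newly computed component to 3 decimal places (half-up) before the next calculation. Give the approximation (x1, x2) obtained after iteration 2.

(0.333, 0.857)

Iteration 1:
  x1 = (2 - (-4)·-3.000) / (6) = -1.667
  x2 = (5 - (-3)·-1.667) / (7) = 0.000
Iteration 2:
  x1 = (2 - (-4)·0.000) / (6) = 0.333
  x2 = (5 - (-3)·0.333) / (7) = 0.857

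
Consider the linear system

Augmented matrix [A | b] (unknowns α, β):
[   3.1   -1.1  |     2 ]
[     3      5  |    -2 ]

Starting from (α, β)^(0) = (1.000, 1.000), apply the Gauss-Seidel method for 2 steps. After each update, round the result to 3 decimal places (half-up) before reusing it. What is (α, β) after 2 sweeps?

(0.290, -0.574)

Iteration 1:
  α = (2 - (-1.1)·1.000) / (3.1) = 1.000
  β = (-2 - (3)·1.000) / (5) = -1.000
Iteration 2:
  α = (2 - (-1.1)·-1.000) / (3.1) = 0.290
  β = (-2 - (3)·0.290) / (5) = -0.574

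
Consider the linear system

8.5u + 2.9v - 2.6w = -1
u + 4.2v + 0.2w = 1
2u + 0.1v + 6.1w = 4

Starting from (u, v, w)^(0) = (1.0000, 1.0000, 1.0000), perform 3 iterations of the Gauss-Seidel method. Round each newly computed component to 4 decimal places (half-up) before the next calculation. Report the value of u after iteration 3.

0.0117

Iteration 1:
  u = (-1 - (2.9)·1.0000 - (-2.6)·1.0000) / (8.5) = -0.1529
  v = (1 - (1)·-0.1529 - (0.2)·1.0000) / (4.2) = 0.2269
  w = (4 - (2)·-0.1529 - (0.1)·0.2269) / (6.1) = 0.7021
Iteration 2:
  u = (-1 - (2.9)·0.2269 - (-2.6)·0.7021) / (8.5) = 0.0197
  v = (1 - (1)·0.0197 - (0.2)·0.7021) / (4.2) = 0.2000
  w = (4 - (2)·0.0197 - (0.1)·0.2000) / (6.1) = 0.6460
Iteration 3:
  u = (-1 - (2.9)·0.2000 - (-2.6)·0.6460) / (8.5) = 0.0117
  v = (1 - (1)·0.0117 - (0.2)·0.6460) / (4.2) = 0.2045
  w = (4 - (2)·0.0117 - (0.1)·0.2045) / (6.1) = 0.6485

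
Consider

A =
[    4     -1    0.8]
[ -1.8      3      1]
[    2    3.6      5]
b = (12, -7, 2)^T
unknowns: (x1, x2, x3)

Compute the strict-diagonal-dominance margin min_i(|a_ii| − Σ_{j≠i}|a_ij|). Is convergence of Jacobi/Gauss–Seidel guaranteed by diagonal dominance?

row 1: |4| − (1+0.8) = 2.2
row 2: |3| − (1.8+1) = 0.2
row 3: |5| − (2+3.6) = -0.6
minimum over rows = -0.6 → not strictly diagonally dominant

-0.6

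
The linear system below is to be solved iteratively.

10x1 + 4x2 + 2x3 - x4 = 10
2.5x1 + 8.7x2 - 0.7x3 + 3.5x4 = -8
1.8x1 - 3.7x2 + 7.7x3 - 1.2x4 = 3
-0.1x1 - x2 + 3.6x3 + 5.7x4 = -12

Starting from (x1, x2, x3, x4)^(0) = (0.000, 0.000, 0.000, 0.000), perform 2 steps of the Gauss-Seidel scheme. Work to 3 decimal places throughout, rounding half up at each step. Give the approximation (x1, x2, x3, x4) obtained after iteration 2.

(1.364, -0.528, -0.500, -1.858)

Iteration 1:
  x1 = (10 - (4)·0.000 - (2)·0.000 - (-1)·0.000) / (10) = 1.000
  x2 = (-8 - (2.5)·1.000 - (-0.7)·0.000 - (3.5)·0.000) / (8.7) = -1.207
  x3 = (3 - (1.8)·1.000 - (-3.7)·-1.207 - (-1.2)·0.000) / (7.7) = -0.424
  x4 = (-12 - (-0.1)·1.000 - (-1)·-1.207 - (3.6)·-0.424) / (5.7) = -2.032
Iteration 2:
  x1 = (10 - (4)·-1.207 - (2)·-0.424 - (-1)·-2.032) / (10) = 1.364
  x2 = (-8 - (2.5)·1.364 - (-0.7)·-0.424 - (3.5)·-2.032) / (8.7) = -0.528
  x3 = (3 - (1.8)·1.364 - (-3.7)·-0.528 - (-1.2)·-2.032) / (7.7) = -0.500
  x4 = (-12 - (-0.1)·1.364 - (-1)·-0.528 - (3.6)·-0.500) / (5.7) = -1.858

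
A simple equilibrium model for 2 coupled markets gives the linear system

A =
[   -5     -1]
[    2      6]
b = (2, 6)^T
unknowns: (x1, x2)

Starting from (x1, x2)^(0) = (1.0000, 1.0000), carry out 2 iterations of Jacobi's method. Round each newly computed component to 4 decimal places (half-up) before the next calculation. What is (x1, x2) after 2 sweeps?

(-0.5333, 1.2000)

Iteration 1:
  x1 = (2 - (-1)·1.0000) / (-5) = -0.6000
  x2 = (6 - (2)·1.0000) / (6) = 0.6667
Iteration 2:
  x1 = (2 - (-1)·0.6667) / (-5) = -0.5333
  x2 = (6 - (2)·-0.6000) / (6) = 1.2000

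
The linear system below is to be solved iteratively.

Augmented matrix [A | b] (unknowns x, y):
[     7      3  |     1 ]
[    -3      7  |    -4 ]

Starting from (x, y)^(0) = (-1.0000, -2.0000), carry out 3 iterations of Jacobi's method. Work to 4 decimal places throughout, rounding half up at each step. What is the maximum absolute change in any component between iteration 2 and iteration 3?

Iteration 1:
  x = (1 - (3)·-2.0000) / (7) = 1.0000
  y = (-4 - (-3)·-1.0000) / (7) = -1.0000
Iteration 2:
  x = (1 - (3)·-1.0000) / (7) = 0.5714
  y = (-4 - (-3)·1.0000) / (7) = -0.1429
Iteration 3:
  x = (1 - (3)·-0.1429) / (7) = 0.2041
  y = (-4 - (-3)·0.5714) / (7) = -0.3265
Change: (-0.3673, -0.1836) → max |·| = 0.3673

0.3673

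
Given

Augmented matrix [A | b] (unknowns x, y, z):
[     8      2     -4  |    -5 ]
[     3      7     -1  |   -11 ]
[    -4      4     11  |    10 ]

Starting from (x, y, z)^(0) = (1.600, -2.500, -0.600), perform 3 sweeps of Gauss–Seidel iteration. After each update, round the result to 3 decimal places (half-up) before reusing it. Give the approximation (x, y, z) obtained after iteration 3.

(0.584, -1.588, 1.699)

Iteration 1:
  x = (-5 - (2)·-2.500 - (-4)·-0.600) / (8) = -0.300
  y = (-11 - (3)·-0.300 - (-1)·-0.600) / (7) = -1.529
  z = (10 - (-4)·-0.300 - (4)·-1.529) / (11) = 1.356
Iteration 2:
  x = (-5 - (2)·-1.529 - (-4)·1.356) / (8) = 0.435
  y = (-11 - (3)·0.435 - (-1)·1.356) / (7) = -1.564
  z = (10 - (-4)·0.435 - (4)·-1.564) / (11) = 1.636
Iteration 3:
  x = (-5 - (2)·-1.564 - (-4)·1.636) / (8) = 0.584
  y = (-11 - (3)·0.584 - (-1)·1.636) / (7) = -1.588
  z = (10 - (-4)·0.584 - (4)·-1.588) / (11) = 1.699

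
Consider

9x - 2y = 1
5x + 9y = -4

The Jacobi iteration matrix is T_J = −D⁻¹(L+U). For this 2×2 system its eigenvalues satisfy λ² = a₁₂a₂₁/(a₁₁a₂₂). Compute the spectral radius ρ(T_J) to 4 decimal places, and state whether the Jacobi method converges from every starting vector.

0.3514

a₁₂a₂₁/(a₁₁a₂₂) = (-2)·(5) / ((9)·(9)) = -0.123457
ρ = √|-0.123457| = √0.123457 = 0.3514
ρ < 1, so Jacobi converges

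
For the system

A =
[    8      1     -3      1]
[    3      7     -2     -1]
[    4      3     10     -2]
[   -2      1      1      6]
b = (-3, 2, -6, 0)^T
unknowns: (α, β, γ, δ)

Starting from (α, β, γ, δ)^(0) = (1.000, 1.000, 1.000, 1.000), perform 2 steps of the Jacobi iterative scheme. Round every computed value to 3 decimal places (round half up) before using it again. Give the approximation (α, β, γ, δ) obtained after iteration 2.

Iteration 1:
  α = (-3 - (1)·1.000 - (-3)·1.000 - (1)·1.000) / (8) = -0.250
  β = (2 - (3)·1.000 - (-2)·1.000 - (-1)·1.000) / (7) = 0.286
  γ = (-6 - (4)·1.000 - (3)·1.000 - (-2)·1.000) / (10) = -1.100
  δ = (0 - (-2)·1.000 - (1)·1.000 - (1)·1.000) / (6) = 0.000
Iteration 2:
  α = (-3 - (1)·0.286 - (-3)·-1.100 - (1)·0.000) / (8) = -0.823
  β = (2 - (3)·-0.250 - (-2)·-1.100 - (-1)·0.000) / (7) = 0.079
  γ = (-6 - (4)·-0.250 - (3)·0.286 - (-2)·0.000) / (10) = -0.586
  δ = (0 - (-2)·-0.250 - (1)·0.286 - (1)·-1.100) / (6) = 0.052

(-0.823, 0.079, -0.586, 0.052)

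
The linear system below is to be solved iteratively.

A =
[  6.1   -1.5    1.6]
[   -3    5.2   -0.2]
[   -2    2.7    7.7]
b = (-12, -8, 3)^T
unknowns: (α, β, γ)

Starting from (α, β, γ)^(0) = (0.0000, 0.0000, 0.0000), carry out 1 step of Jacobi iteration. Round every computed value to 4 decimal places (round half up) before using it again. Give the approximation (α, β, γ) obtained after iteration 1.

(-1.9672, -1.5385, 0.3896)

Iteration 1:
  α = (-12 - (-1.5)·0.0000 - (1.6)·0.0000) / (6.1) = -1.9672
  β = (-8 - (-3)·0.0000 - (-0.2)·0.0000) / (5.2) = -1.5385
  γ = (3 - (-2)·0.0000 - (2.7)·0.0000) / (7.7) = 0.3896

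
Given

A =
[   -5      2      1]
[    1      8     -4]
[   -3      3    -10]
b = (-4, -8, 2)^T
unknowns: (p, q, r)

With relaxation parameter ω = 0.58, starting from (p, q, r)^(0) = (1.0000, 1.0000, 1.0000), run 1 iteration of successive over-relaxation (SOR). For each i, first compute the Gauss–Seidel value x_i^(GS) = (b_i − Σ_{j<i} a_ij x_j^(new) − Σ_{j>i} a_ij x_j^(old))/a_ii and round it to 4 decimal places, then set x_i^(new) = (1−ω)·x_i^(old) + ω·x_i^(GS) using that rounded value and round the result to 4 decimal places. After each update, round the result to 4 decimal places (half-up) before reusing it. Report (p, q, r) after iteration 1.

Iteration 1:
  p: GS value = (-4 - (2)·1.0000 - (1)·1.0000) / (-5) = 1.4000;  p ← (1−ω)·1.0000 + ω·1.4000 = 1.2320
  q: GS value = (-8 - (1)·1.2320 - (-4)·1.0000) / (8) = -0.6540;  q ← (1−ω)·1.0000 + ω·-0.6540 = 0.0407
  r: GS value = (2 - (-3)·1.2320 - (3)·0.0407) / (-10) = -0.5574;  r ← (1−ω)·1.0000 + ω·-0.5574 = 0.0967

(1.2320, 0.0407, 0.0967)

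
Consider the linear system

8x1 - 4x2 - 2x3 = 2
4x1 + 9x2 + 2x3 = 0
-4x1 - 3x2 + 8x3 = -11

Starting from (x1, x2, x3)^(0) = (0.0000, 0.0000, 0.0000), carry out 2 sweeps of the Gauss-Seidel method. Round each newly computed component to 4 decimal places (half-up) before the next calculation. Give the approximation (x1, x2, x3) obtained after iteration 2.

Iteration 1:
  x1 = (2 - (-4)·0.0000 - (-2)·0.0000) / (8) = 0.2500
  x2 = (0 - (4)·0.2500 - (2)·0.0000) / (9) = -0.1111
  x3 = (-11 - (-4)·0.2500 - (-3)·-0.1111) / (8) = -1.2917
Iteration 2:
  x1 = (2 - (-4)·-0.1111 - (-2)·-1.2917) / (8) = -0.1285
  x2 = (0 - (4)·-0.1285 - (2)·-1.2917) / (9) = 0.3442
  x3 = (-11 - (-4)·-0.1285 - (-3)·0.3442) / (8) = -1.3102

(-0.1285, 0.3442, -1.3102)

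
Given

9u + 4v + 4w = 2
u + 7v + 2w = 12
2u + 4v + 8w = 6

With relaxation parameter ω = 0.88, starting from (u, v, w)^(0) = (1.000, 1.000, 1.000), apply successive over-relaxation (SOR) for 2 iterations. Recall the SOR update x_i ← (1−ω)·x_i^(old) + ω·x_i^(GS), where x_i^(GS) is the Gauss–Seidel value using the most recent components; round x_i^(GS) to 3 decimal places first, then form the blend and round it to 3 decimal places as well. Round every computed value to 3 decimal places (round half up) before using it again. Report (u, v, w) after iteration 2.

(-0.521, 1.683, 0.064)

Iteration 1:
  u: GS value = (2 - (4)·1.000 - (4)·1.000) / (9) = -0.667;  u ← (1−ω)·1.000 + ω·-0.667 = -0.467
  v: GS value = (12 - (1)·-0.467 - (2)·1.000) / (7) = 1.495;  v ← (1−ω)·1.000 + ω·1.495 = 1.436
  w: GS value = (6 - (2)·-0.467 - (4)·1.436) / (8) = 0.149;  w ← (1−ω)·1.000 + ω·0.149 = 0.251
Iteration 2:
  u: GS value = (2 - (4)·1.436 - (4)·0.251) / (9) = -0.528;  u ← (1−ω)·-0.467 + ω·-0.528 = -0.521
  v: GS value = (12 - (1)·-0.521 - (2)·0.251) / (7) = 1.717;  v ← (1−ω)·1.436 + ω·1.717 = 1.683
  w: GS value = (6 - (2)·-0.521 - (4)·1.683) / (8) = 0.039;  w ← (1−ω)·0.251 + ω·0.039 = 0.064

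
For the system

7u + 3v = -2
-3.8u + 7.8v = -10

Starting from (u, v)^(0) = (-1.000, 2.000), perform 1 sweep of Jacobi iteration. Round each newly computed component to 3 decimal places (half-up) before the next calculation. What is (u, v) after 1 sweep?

(-1.143, -1.769)

Iteration 1:
  u = (-2 - (3)·2.000) / (7) = -1.143
  v = (-10 - (-3.8)·-1.000) / (7.8) = -1.769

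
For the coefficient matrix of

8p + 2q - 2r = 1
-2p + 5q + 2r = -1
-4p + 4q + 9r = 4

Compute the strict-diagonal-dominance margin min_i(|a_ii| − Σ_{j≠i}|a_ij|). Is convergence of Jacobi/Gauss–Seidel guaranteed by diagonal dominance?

1

row 1: |8| − (2+2) = 4
row 2: |5| − (2+2) = 1
row 3: |9| − (4+4) = 1
minimum over rows = 1 → strictly diagonally dominant (convergence guaranteed)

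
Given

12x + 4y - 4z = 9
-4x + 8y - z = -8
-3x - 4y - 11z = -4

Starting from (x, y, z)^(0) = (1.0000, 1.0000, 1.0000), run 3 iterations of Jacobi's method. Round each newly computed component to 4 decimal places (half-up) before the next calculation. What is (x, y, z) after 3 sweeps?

(1.0682, -0.5710, 0.3895)

Iteration 1:
  x = (9 - (4)·1.0000 - (-4)·1.0000) / (12) = 0.7500
  y = (-8 - (-4)·1.0000 - (-1)·1.0000) / (8) = -0.3750
  z = (-4 - (-3)·1.0000 - (-4)·1.0000) / (-11) = -0.2727
Iteration 2:
  x = (9 - (4)·-0.3750 - (-4)·-0.2727) / (12) = 0.7841
  y = (-8 - (-4)·0.7500 - (-1)·-0.2727) / (8) = -0.6591
  z = (-4 - (-3)·0.7500 - (-4)·-0.3750) / (-11) = 0.2955
Iteration 3:
  x = (9 - (4)·-0.6591 - (-4)·0.2955) / (12) = 1.0682
  y = (-8 - (-4)·0.7841 - (-1)·0.2955) / (8) = -0.5710
  z = (-4 - (-3)·0.7841 - (-4)·-0.6591) / (-11) = 0.3895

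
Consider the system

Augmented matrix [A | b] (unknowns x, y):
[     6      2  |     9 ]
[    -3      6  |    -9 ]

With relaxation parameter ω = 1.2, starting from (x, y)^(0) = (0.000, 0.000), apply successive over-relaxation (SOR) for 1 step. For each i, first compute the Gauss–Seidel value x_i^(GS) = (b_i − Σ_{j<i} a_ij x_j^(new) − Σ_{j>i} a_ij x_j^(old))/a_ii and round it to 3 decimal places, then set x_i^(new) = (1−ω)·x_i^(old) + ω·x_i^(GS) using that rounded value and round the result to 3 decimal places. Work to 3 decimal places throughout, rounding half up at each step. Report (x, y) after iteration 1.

Iteration 1:
  x: GS value = (9 - (2)·0.000) / (6) = 1.500;  x ← (1−ω)·0.000 + ω·1.500 = 1.800
  y: GS value = (-9 - (-3)·1.800) / (6) = -0.600;  y ← (1−ω)·0.000 + ω·-0.600 = -0.720

(1.800, -0.720)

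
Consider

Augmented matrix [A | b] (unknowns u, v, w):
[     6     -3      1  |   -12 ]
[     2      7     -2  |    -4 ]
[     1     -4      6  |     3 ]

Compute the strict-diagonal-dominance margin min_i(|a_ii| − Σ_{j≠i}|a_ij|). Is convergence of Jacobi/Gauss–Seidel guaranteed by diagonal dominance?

1

row 1: |6| − (3+1) = 2
row 2: |7| − (2+2) = 3
row 3: |6| − (1+4) = 1
minimum over rows = 1 → strictly diagonally dominant (convergence guaranteed)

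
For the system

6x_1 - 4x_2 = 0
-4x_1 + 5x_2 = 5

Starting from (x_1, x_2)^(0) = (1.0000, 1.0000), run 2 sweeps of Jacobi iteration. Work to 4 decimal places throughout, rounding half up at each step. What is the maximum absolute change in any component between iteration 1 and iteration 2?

0.5333

Iteration 1:
  x_1 = (0 - (-4)·1.0000) / (6) = 0.6667
  x_2 = (5 - (-4)·1.0000) / (5) = 1.8000
Iteration 2:
  x_1 = (0 - (-4)·1.8000) / (6) = 1.2000
  x_2 = (5 - (-4)·0.6667) / (5) = 1.5334
Change: (0.5333, -0.2666) → max |·| = 0.5333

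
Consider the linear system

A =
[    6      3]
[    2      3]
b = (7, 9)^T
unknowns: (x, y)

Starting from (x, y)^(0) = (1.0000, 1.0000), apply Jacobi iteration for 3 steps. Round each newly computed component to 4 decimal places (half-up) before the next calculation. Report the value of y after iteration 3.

3.0000

Iteration 1:
  x = (7 - (3)·1.0000) / (6) = 0.6667
  y = (9 - (2)·1.0000) / (3) = 2.3333
Iteration 2:
  x = (7 - (3)·2.3333) / (6) = 0.0000
  y = (9 - (2)·0.6667) / (3) = 2.5555
Iteration 3:
  x = (7 - (3)·2.5555) / (6) = -0.1111
  y = (9 - (2)·0.0000) / (3) = 3.0000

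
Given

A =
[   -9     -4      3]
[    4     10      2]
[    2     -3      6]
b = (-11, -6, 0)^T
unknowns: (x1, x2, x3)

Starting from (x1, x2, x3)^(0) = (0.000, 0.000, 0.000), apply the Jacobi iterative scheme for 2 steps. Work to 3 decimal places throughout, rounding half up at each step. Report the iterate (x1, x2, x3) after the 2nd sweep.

Iteration 1:
  x1 = (-11 - (-4)·0.000 - (3)·0.000) / (-9) = 1.222
  x2 = (-6 - (4)·0.000 - (2)·0.000) / (10) = -0.600
  x3 = (0 - (2)·0.000 - (-3)·0.000) / (6) = 0.000
Iteration 2:
  x1 = (-11 - (-4)·-0.600 - (3)·0.000) / (-9) = 1.489
  x2 = (-6 - (4)·1.222 - (2)·0.000) / (10) = -1.089
  x3 = (0 - (2)·1.222 - (-3)·-0.600) / (6) = -0.707

(1.489, -1.089, -0.707)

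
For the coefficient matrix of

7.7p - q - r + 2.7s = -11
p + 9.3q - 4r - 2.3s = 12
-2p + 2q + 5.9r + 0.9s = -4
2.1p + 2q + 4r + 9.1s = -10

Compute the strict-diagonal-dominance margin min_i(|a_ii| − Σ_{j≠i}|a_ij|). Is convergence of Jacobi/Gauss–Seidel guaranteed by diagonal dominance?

row 1: |7.7| − (1+1+2.7) = 3
row 2: |9.3| − (1+4+2.3) = 2
row 3: |5.9| − (2+2+0.9) = 1
row 4: |9.1| − (2.1+2+4) = 1
minimum over rows = 1 → strictly diagonally dominant (convergence guaranteed)

1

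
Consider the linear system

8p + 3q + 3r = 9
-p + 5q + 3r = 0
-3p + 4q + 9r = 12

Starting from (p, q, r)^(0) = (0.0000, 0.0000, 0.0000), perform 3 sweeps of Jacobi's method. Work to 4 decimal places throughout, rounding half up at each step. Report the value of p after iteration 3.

0.7000

Iteration 1:
  p = (9 - (3)·0.0000 - (3)·0.0000) / (8) = 1.1250
  q = (0 - (-1)·0.0000 - (3)·0.0000) / (5) = 0.0000
  r = (12 - (-3)·0.0000 - (4)·0.0000) / (9) = 1.3333
Iteration 2:
  p = (9 - (3)·0.0000 - (3)·1.3333) / (8) = 0.6250
  q = (0 - (-1)·1.1250 - (3)·1.3333) / (5) = -0.5750
  r = (12 - (-3)·1.1250 - (4)·0.0000) / (9) = 1.7083
Iteration 3:
  p = (9 - (3)·-0.5750 - (3)·1.7083) / (8) = 0.7000
  q = (0 - (-1)·0.6250 - (3)·1.7083) / (5) = -0.9000
  r = (12 - (-3)·0.6250 - (4)·-0.5750) / (9) = 1.7972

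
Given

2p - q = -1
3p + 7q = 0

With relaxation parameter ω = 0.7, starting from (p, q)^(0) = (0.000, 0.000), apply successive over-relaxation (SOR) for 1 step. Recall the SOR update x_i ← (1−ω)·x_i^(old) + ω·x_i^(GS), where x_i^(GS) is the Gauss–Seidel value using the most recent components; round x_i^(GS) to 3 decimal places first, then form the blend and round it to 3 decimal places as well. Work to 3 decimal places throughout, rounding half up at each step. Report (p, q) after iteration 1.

(-0.350, 0.105)

Iteration 1:
  p: GS value = (-1 - (-1)·0.000) / (2) = -0.500;  p ← (1−ω)·0.000 + ω·-0.500 = -0.350
  q: GS value = (0 - (3)·-0.350) / (7) = 0.150;  q ← (1−ω)·0.000 + ω·0.150 = 0.105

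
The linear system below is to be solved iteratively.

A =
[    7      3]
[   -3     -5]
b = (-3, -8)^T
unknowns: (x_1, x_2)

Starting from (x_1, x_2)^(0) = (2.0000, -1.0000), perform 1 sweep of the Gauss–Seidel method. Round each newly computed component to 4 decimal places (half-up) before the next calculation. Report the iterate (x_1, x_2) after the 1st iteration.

(0.0000, 1.6000)

Iteration 1:
  x_1 = (-3 - (3)·-1.0000) / (7) = 0.0000
  x_2 = (-8 - (-3)·0.0000) / (-5) = 1.6000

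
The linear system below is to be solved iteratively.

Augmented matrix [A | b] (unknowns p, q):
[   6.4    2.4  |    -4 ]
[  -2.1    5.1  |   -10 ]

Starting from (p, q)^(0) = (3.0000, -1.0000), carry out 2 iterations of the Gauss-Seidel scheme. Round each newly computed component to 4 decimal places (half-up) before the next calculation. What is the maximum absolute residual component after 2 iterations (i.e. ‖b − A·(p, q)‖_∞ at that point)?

0.3942

Iteration 1:
  p = (-4 - (2.4)·-1.0000) / (6.4) = -0.2500
  q = (-10 - (-2.1)·-0.2500) / (5.1) = -2.0637
Iteration 2:
  p = (-4 - (2.4)·-2.0637) / (6.4) = 0.1489
  q = (-10 - (-2.1)·0.1489) / (5.1) = -1.8995
Residual b − A·x = (-0.3942, 0.0001); ∞-norm = 0.3942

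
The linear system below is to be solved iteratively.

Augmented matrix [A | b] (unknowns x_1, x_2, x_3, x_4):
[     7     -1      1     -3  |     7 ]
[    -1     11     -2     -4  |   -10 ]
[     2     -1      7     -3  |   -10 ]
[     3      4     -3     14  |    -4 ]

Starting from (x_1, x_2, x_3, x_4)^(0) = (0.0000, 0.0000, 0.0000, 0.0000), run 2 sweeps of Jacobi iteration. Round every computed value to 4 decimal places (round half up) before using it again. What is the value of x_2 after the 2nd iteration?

-1.1818

Iteration 1:
  x_1 = (7 - (-1)·0.0000 - (1)·0.0000 - (-3)·0.0000) / (7) = 1.0000
  x_2 = (-10 - (-1)·0.0000 - (-2)·0.0000 - (-4)·0.0000) / (11) = -0.9091
  x_3 = (-10 - (2)·0.0000 - (-1)·0.0000 - (-3)·0.0000) / (7) = -1.4286
  x_4 = (-4 - (3)·0.0000 - (4)·0.0000 - (-3)·0.0000) / (14) = -0.2857
Iteration 2:
  x_1 = (7 - (-1)·-0.9091 - (1)·-1.4286 - (-3)·-0.2857) / (7) = 0.9518
  x_2 = (-10 - (-1)·1.0000 - (-2)·-1.4286 - (-4)·-0.2857) / (11) = -1.1818
  x_3 = (-10 - (2)·1.0000 - (-1)·-0.9091 - (-3)·-0.2857) / (7) = -1.9666
  x_4 = (-4 - (3)·1.0000 - (4)·-0.9091 - (-3)·-1.4286) / (14) = -0.5464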